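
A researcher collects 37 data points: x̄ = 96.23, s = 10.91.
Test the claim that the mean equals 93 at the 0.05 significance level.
One-sample t-test:
H₀: μ = 93
H₁: μ ≠ 93
df = n - 1 = 36
t = (x̄ - μ₀) / (s/√n) = (96.23 - 93) / (10.91/√37) = 1.801
p-value = 0.0801

Since p-value > α = 0.05, we fail to reject H₀.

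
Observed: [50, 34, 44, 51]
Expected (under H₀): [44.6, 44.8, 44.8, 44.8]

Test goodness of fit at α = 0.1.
Chi-square goodness of fit test:
H₀: observed counts match expected distribution
H₁: observed counts differ from expected distribution
df = k - 1 = 3
χ² = Σ(O - E)²/E
   = (50 - 44.6)²/44.6 + (34 - 44.8)²/44.8 + (44 - 44.8)²/44.8 + (51 - 44.8)²/44.8
   = 0.654 + 2.604 + 0.014 + 0.858
   = 4.13
p-value = 0.2478

Since p-value > α = 0.1, we fail to reject H₀.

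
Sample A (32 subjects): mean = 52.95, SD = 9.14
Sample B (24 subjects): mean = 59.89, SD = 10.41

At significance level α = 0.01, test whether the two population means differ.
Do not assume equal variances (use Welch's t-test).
Welch's two-sample t-test:
H₀: μ₁ = μ₂
H₁: μ₁ ≠ μ₂
s₁²/n₁ = 9.14²/32 = 2.6106,  s₂²/n₂ = 10.41²/24 = 4.5153
SE = √(s₁²/n₁ + s₂²/n₂) = √(2.6106 + 4.5153) = 2.6694
df (Welch-Satterthwaite) = (s₁²/n₁ + s₂²/n₂)² / [(s₁²/n₁)²/(n₁-1) + (s₂²/n₂)²/(n₂-1)] ≈ 45.90
t = (x̄₁ - x̄₂) / SE = (52.95 - 59.89) / 2.6694 = -6.94 / 2.6694 = -2.600
p-value = 0.0125

Since p-value > α = 0.01, we fail to reject H₀.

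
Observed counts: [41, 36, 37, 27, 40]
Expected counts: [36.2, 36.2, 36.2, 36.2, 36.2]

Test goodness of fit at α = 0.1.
Chi-square goodness of fit test:
H₀: observed counts match expected distribution
H₁: observed counts differ from expected distribution
df = k - 1 = 4
χ² = Σ(O - E)²/E
   = (41 - 36.2)²/36.2 + (36 - 36.2)²/36.2 + (37 - 36.2)²/36.2 + (27 - 36.2)²/36.2 + (40 - 36.2)²/36.2
   = 0.636 + 0.001 + 0.018 + 2.338 + 0.399
   = 3.39
p-value = 0.4944

Since p-value > α = 0.1, we fail to reject H₀.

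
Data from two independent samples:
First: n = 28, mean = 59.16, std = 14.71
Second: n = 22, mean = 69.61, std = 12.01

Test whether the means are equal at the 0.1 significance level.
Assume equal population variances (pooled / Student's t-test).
Student's two-sample t-test (equal variances):
H₀: μ₁ = μ₂
H₁: μ₁ ≠ μ₂
df = n₁ + n₂ - 2 = 48
Pooled variance s_p² = [(n₁-1)s₁² + (n₂-1)s₂²] / (n₁ + n₂ - 2) = [(27)(14.71²) + (21)(12.01²)] / 48 = 184.8211
SE = √(s_p²(1/n₁ + 1/n₂)) = √(184.8211 × (1/28 + 1/22)) = 3.8732
t = (x̄₁ - x̄₂) / SE = (59.16 - 69.61) / 3.8732 = -10.45 / 3.8732 = -2.698
p-value = 0.0096

Since p-value < α = 0.1, we reject H₀.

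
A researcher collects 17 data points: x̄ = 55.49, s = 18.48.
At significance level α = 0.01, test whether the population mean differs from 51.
One-sample t-test:
H₀: μ = 51
H₁: μ ≠ 51
df = n - 1 = 16
t = (x̄ - μ₀) / (s/√n) = (55.49 - 51) / (18.48/√17) = 1.002
p-value = 0.3314

Since p-value > α = 0.01, we fail to reject H₀.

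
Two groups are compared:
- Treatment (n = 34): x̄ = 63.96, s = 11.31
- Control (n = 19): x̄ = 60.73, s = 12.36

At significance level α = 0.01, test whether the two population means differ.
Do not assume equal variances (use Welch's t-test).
Welch's two-sample t-test:
H₀: μ₁ = μ₂
H₁: μ₁ ≠ μ₂
s₁²/n₁ = 11.31²/34 = 3.7622,  s₂²/n₂ = 12.36²/19 = 8.0405
SE = √(s₁²/n₁ + s₂²/n₂) = √(3.7622 + 8.0405) = 3.4355
df (Welch-Satterthwaite) = (s₁²/n₁ + s₂²/n₂)² / [(s₁²/n₁)²/(n₁-1) + (s₂²/n₂)²/(n₂-1)] ≈ 34.65
t = (x̄₁ - x̄₂) / SE = (63.96 - 60.73) / 3.4355 = 3.23 / 3.4355 = 0.940
p-value = 0.3536

Since p-value > α = 0.01, we fail to reject H₀.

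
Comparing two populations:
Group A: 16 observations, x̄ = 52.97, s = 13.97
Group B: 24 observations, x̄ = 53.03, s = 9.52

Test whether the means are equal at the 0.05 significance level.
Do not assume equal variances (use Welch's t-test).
Welch's two-sample t-test:
H₀: μ₁ = μ₂
H₁: μ₁ ≠ μ₂
s₁²/n₁ = 13.97²/16 = 12.1976,  s₂²/n₂ = 9.52²/24 = 3.7763
SE = √(s₁²/n₁ + s₂²/n₂) = √(12.1976 + 3.7763) = 3.9967
df (Welch-Satterthwaite) = (s₁²/n₁ + s₂²/n₂)² / [(s₁²/n₁)²/(n₁-1) + (s₂²/n₂)²/(n₂-1)] ≈ 24.21
t = (x̄₁ - x̄₂) / SE = (52.97 - 53.03) / 3.9967 = -0.06 / 3.9967 = -0.015
p-value = 0.9881

Since p-value > α = 0.05, we fail to reject H₀.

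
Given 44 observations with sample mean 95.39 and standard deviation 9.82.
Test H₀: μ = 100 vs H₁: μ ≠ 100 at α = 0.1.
One-sample t-test:
H₀: μ = 100
H₁: μ ≠ 100
df = n - 1 = 43
t = (x̄ - μ₀) / (s/√n) = (95.39 - 100) / (9.82/√44) = -3.114
p-value = 0.0033

Since p-value < α = 0.1, we reject H₀.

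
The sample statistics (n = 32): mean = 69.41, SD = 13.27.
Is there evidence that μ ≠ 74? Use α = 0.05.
One-sample t-test:
H₀: μ = 74
H₁: μ ≠ 74
df = n - 1 = 31
t = (x̄ - μ₀) / (s/√n) = (69.41 - 74) / (13.27/√32) = -1.957
p-value = 0.0594

Since p-value > α = 0.05, we fail to reject H₀.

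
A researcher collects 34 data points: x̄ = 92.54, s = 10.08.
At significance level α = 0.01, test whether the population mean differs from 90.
One-sample t-test:
H₀: μ = 90
H₁: μ ≠ 90
df = n - 1 = 33
t = (x̄ - μ₀) / (s/√n) = (92.54 - 90) / (10.08/√34) = 1.469
p-value = 0.1512

Since p-value > α = 0.01, we fail to reject H₀.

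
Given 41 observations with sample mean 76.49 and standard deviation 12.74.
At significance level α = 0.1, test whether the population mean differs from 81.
One-sample t-test:
H₀: μ = 81
H₁: μ ≠ 81
df = n - 1 = 40
t = (x̄ - μ₀) / (s/√n) = (76.49 - 81) / (12.74/√41) = -2.267
p-value = 0.0289

Since p-value < α = 0.1, we reject H₀.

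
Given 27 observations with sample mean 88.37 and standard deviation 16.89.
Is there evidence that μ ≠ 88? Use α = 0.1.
One-sample t-test:
H₀: μ = 88
H₁: μ ≠ 88
df = n - 1 = 26
t = (x̄ - μ₀) / (s/√n) = (88.37 - 88) / (16.89/√27) = 0.114
p-value = 0.9102

Since p-value > α = 0.1, we fail to reject H₀.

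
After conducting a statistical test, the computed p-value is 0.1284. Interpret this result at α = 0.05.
Since p = 0.1284 > α = 0.05, fail to reject H₀.
There is insufficient evidence to reject the null hypothesis; the result is not statistically significant at the 0.05 level.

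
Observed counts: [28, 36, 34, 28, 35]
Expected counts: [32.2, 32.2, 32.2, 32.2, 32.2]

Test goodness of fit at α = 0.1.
Chi-square goodness of fit test:
H₀: observed counts match expected distribution
H₁: observed counts differ from expected distribution
df = k - 1 = 4
χ² = Σ(O - E)²/E
   = (28 - 32.2)²/32.2 + (36 - 32.2)²/32.2 + (34 - 32.2)²/32.2 + (28 - 32.2)²/32.2 + (35 - 32.2)²/32.2
   = 0.548 + 0.448 + 0.101 + 0.548 + 0.243
   = 1.89
p-value = 0.7563

Since p-value > α = 0.1, we fail to reject H₀.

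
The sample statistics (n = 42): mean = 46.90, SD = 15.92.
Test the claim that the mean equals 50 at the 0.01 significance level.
One-sample t-test:
H₀: μ = 50
H₁: μ ≠ 50
df = n - 1 = 41
t = (x̄ - μ₀) / (s/√n) = (46.90 - 50) / (15.92/√42) = -1.262
p-value = 0.2141

Since p-value > α = 0.01, we fail to reject H₀.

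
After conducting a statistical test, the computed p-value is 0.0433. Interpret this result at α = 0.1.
Since p = 0.0433 < α = 0.1, reject H₀.
There is sufficient evidence to reject the null hypothesis; the result is statistically significant at the 0.1 level.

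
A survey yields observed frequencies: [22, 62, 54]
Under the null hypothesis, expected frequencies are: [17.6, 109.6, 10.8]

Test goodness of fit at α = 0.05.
Chi-square goodness of fit test:
H₀: observed counts match expected distribution
H₁: observed counts differ from expected distribution
df = k - 1 = 2
χ² = Σ(O - E)²/E
   = (22 - 17.6)²/17.6 + (62 - 109.6)²/109.6 + (54 - 10.8)²/10.8
   = 1.100 + 20.673 + 172.800
   = 194.57
p-value < 0.0001

Since p-value < α = 0.05, we reject H₀.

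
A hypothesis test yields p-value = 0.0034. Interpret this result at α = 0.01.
Since p = 0.0034 < α = 0.01, reject H₀.
There is sufficient evidence to reject the null hypothesis; the result is statistically significant at the 0.01 level.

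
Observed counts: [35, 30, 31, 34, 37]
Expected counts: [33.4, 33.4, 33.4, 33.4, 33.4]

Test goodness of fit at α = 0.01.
Chi-square goodness of fit test:
H₀: observed counts match expected distribution
H₁: observed counts differ from expected distribution
df = k - 1 = 4
χ² = Σ(O - E)²/E
   = (35 - 33.4)²/33.4 + (30 - 33.4)²/33.4 + (31 - 33.4)²/33.4 + (34 - 33.4)²/33.4 + (37 - 33.4)²/33.4
   = 0.077 + 0.346 + 0.172 + 0.011 + 0.388
   = 0.99
p-value = 0.9107

Since p-value > α = 0.01, we fail to reject H₀.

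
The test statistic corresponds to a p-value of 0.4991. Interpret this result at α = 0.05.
Since p = 0.4991 > α = 0.05, fail to reject H₀.
There is insufficient evidence to reject the null hypothesis; the result is not statistically significant at the 0.05 level.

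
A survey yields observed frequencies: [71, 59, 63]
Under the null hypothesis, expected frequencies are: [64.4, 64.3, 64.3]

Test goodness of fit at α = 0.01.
Chi-square goodness of fit test:
H₀: observed counts match expected distribution
H₁: observed counts differ from expected distribution
df = k - 1 = 2
χ² = Σ(O - E)²/E
   = (71 - 64.4)²/64.4 + (59 - 64.3)²/64.3 + (63 - 64.3)²/64.3
   = 0.676 + 0.437 + 0.026
   = 1.14
p-value = 0.5657

Since p-value > α = 0.01, we fail to reject H₀.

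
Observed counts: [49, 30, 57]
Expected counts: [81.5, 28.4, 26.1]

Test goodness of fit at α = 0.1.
Chi-square goodness of fit test:
H₀: observed counts match expected distribution
H₁: observed counts differ from expected distribution
df = k - 1 = 2
χ² = Σ(O - E)²/E
   = (49 - 81.5)²/81.5 + (30 - 28.4)²/28.4 + (57 - 26.1)²/26.1
   = 12.960 + 0.090 + 36.583
   = 49.63
p-value < 0.0001

Since p-value < α = 0.1, we reject H₀.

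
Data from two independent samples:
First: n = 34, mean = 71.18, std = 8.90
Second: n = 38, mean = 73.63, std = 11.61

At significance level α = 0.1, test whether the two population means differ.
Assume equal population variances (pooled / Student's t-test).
Student's two-sample t-test (equal variances):
H₀: μ₁ = μ₂
H₁: μ₁ ≠ μ₂
df = n₁ + n₂ - 2 = 70
Pooled variance s_p² = [(n₁-1)s₁² + (n₂-1)s₂²] / (n₁ + n₂ - 2) = [(33)(8.90²) + (37)(11.61²)] / 70 = 108.5891
SE = √(s_p²(1/n₁ + 1/n₂)) = √(108.5891 × (1/34 + 1/38)) = 2.4600
t = (x̄₁ - x̄₂) / SE = (71.18 - 73.63) / 2.4600 = -2.45 / 2.4600 = -0.996
p-value = 0.3227

Since p-value > α = 0.1, we fail to reject H₀.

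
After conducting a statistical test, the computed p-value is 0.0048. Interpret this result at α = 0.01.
Since p = 0.0048 < α = 0.01, reject H₀.
There is sufficient evidence to reject the null hypothesis; the result is statistically significant at the 0.01 level.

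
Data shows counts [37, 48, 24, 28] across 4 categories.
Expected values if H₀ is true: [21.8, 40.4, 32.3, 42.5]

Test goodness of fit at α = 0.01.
Chi-square goodness of fit test:
H₀: observed counts match expected distribution
H₁: observed counts differ from expected distribution
df = k - 1 = 3
χ² = Σ(O - E)²/E
   = (37 - 21.8)²/21.8 + (48 - 40.4)²/40.4 + (24 - 32.3)²/32.3 + (28 - 42.5)²/42.5
   = 10.598 + 1.430 + 2.133 + 4.947
   = 19.11
p-value = 0.0003

Since p-value < α = 0.01, we reject H₀.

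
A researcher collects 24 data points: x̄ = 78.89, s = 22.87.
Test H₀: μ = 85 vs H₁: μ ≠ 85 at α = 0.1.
One-sample t-test:
H₀: μ = 85
H₁: μ ≠ 85
df = n - 1 = 23
t = (x̄ - μ₀) / (s/√n) = (78.89 - 85) / (22.87/√24) = -1.309
p-value = 0.2035

Since p-value > α = 0.1, we fail to reject H₀.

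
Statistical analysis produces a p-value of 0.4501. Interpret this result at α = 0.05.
Since p = 0.4501 > α = 0.05, fail to reject H₀.
There is insufficient evidence to reject the null hypothesis; the result is not statistically significant at the 0.05 level.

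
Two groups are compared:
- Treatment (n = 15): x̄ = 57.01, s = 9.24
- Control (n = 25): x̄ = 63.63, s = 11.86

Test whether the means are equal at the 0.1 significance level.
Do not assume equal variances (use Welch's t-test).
Welch's two-sample t-test:
H₀: μ₁ = μ₂
H₁: μ₁ ≠ μ₂
s₁²/n₁ = 9.24²/15 = 5.6918,  s₂²/n₂ = 11.86²/25 = 5.6264
SE = √(s₁²/n₁ + s₂²/n₂) = √(5.6918 + 5.6264) = 3.3643
df (Welch-Satterthwaite) = (s₁²/n₁ + s₂²/n₂)² / [(s₁²/n₁)²/(n₁-1) + (s₂²/n₂)²/(n₂-1)] ≈ 35.26
t = (x̄₁ - x̄₂) / SE = (57.01 - 63.63) / 3.3643 = -6.62 / 3.3643 = -1.968
p-value = 0.0570

Since p-value < α = 0.1, we reject H₀.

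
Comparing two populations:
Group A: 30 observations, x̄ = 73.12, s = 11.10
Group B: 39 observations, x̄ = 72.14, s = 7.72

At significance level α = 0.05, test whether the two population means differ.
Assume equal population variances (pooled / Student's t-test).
Student's two-sample t-test (equal variances):
H₀: μ₁ = μ₂
H₁: μ₁ ≠ μ₂
df = n₁ + n₂ - 2 = 67
Pooled variance s_p² = [(n₁-1)s₁² + (n₂-1)s₂²] / (n₁ + n₂ - 2) = [(29)(11.10²) + (38)(7.72²)] / 67 = 87.1318
SE = √(s_p²(1/n₁ + 1/n₂)) = √(87.1318 × (1/30 + 1/39)) = 2.2668
t = (x̄₁ - x̄₂) / SE = (73.12 - 72.14) / 2.2668 = 0.98 / 2.2668 = 0.432
p-value = 0.6669

Since p-value > α = 0.05, we fail to reject H₀.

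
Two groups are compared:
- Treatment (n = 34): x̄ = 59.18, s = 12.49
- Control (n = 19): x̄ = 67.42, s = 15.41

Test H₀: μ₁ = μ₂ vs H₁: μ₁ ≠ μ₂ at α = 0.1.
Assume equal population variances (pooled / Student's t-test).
Student's two-sample t-test (equal variances):
H₀: μ₁ = μ₂
H₁: μ₁ ≠ μ₂
df = n₁ + n₂ - 2 = 51
Pooled variance s_p² = [(n₁-1)s₁² + (n₂-1)s₂²] / (n₁ + n₂ - 2) = [(33)(12.49²) + (18)(15.41²)] / 51 = 184.7535
SE = √(s_p²(1/n₁ + 1/n₂)) = √(184.7535 × (1/34 + 1/19)) = 3.8933
t = (x̄₁ - x̄₂) / SE = (59.18 - 67.42) / 3.8933 = -8.24 / 3.8933 = -2.116
p-value = 0.0392

Since p-value < α = 0.1, we reject H₀.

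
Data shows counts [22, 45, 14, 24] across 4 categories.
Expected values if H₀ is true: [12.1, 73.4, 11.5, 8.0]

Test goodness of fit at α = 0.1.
Chi-square goodness of fit test:
H₀: observed counts match expected distribution
H₁: observed counts differ from expected distribution
df = k - 1 = 3
χ² = Σ(O - E)²/E
   = (22 - 12.1)²/12.1 + (45 - 73.4)²/73.4 + (14 - 11.5)²/11.5 + (24 - 8.0)²/8.0
   = 8.100 + 10.989 + 0.543 + 32.000
   = 51.63
p-value < 0.0001

Since p-value < α = 0.1, we reject H₀.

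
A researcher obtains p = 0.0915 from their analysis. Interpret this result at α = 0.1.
Since p = 0.0915 < α = 0.1, reject H₀.
There is sufficient evidence to reject the null hypothesis; the result is statistically significant at the 0.1 level.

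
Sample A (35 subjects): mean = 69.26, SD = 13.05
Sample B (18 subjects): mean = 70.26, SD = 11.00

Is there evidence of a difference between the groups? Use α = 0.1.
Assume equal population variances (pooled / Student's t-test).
Student's two-sample t-test (equal variances):
H₀: μ₁ = μ₂
H₁: μ₁ ≠ μ₂
df = n₁ + n₂ - 2 = 51
Pooled variance s_p² = [(n₁-1)s₁² + (n₂-1)s₂²] / (n₁ + n₂ - 2) = [(34)(13.05²) + (17)(11.00²)] / 51 = 153.8683
SE = √(s_p²(1/n₁ + 1/n₂)) = √(153.8683 × (1/35 + 1/18)) = 3.5978
t = (x̄₁ - x̄₂) / SE = (69.26 - 70.26) / 3.5978 = -1.00 / 3.5978 = -0.278
p-value = 0.7822

Since p-value > α = 0.1, we fail to reject H₀.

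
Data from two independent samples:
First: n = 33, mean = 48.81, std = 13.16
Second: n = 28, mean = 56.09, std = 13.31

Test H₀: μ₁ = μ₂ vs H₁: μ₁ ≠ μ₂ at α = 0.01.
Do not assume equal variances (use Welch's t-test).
Welch's two-sample t-test:
H₀: μ₁ = μ₂
H₁: μ₁ ≠ μ₂
s₁²/n₁ = 13.16²/33 = 5.2480,  s₂²/n₂ = 13.31²/28 = 6.3270
SE = √(s₁²/n₁ + s₂²/n₂) = √(5.2480 + 6.3270) = 3.4022
df (Welch-Satterthwaite) = (s₁²/n₁ + s₂²/n₂)² / [(s₁²/n₁)²/(n₁-1) + (s₂²/n₂)²/(n₂-1)] ≈ 57.18
t = (x̄₁ - x̄₂) / SE = (48.81 - 56.09) / 3.4022 = -7.28 / 3.4022 = -2.140
p-value = 0.0367

Since p-value > α = 0.01, we fail to reject H₀.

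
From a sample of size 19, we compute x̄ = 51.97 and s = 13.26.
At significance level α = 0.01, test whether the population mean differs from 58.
One-sample t-test:
H₀: μ = 58
H₁: μ ≠ 58
df = n - 1 = 18
t = (x̄ - μ₀) / (s/√n) = (51.97 - 58) / (13.26/√19) = -1.982
p-value = 0.0629

Since p-value > α = 0.01, we fail to reject H₀.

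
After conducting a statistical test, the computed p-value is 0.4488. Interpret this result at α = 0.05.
Since p = 0.4488 > α = 0.05, fail to reject H₀.
There is insufficient evidence to reject the null hypothesis; the result is not statistically significant at the 0.05 level.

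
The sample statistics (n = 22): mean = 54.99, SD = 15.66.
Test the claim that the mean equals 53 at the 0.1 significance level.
One-sample t-test:
H₀: μ = 53
H₁: μ ≠ 53
df = n - 1 = 21
t = (x̄ - μ₀) / (s/√n) = (54.99 - 53) / (15.66/√22) = 0.596
p-value = 0.5575

Since p-value > α = 0.1, we fail to reject H₀.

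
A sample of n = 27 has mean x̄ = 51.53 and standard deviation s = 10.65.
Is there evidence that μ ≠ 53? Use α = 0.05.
One-sample t-test:
H₀: μ = 53
H₁: μ ≠ 53
df = n - 1 = 26
t = (x̄ - μ₀) / (s/√n) = (51.53 - 53) / (10.65/√27) = -0.717
p-value = 0.4796

Since p-value > α = 0.05, we fail to reject H₀.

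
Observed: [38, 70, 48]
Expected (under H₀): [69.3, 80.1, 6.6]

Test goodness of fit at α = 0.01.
Chi-square goodness of fit test:
H₀: observed counts match expected distribution
H₁: observed counts differ from expected distribution
df = k - 1 = 2
χ² = Σ(O - E)²/E
   = (38 - 69.3)²/69.3 + (70 - 80.1)²/80.1 + (48 - 6.6)²/6.6
   = 14.137 + 1.274 + 259.691
   = 275.10
p-value < 0.0001

Since p-value < α = 0.01, we reject H₀.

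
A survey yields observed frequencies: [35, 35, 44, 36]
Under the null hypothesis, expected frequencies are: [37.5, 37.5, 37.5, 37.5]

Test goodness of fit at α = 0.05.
Chi-square goodness of fit test:
H₀: observed counts match expected distribution
H₁: observed counts differ from expected distribution
df = k - 1 = 3
χ² = Σ(O - E)²/E
   = (35 - 37.5)²/37.5 + (35 - 37.5)²/37.5 + (44 - 37.5)²/37.5 + (36 - 37.5)²/37.5
   = 0.167 + 0.167 + 1.127 + 0.060
   = 1.52
p-value = 0.6777

Since p-value > α = 0.05, we fail to reject H₀.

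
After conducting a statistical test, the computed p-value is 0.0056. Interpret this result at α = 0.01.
Since p = 0.0056 < α = 0.01, reject H₀.
There is sufficient evidence to reject the null hypothesis; the result is statistically significant at the 0.01 level.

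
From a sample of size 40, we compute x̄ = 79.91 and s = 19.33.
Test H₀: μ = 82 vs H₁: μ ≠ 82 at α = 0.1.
One-sample t-test:
H₀: μ = 82
H₁: μ ≠ 82
df = n - 1 = 39
t = (x̄ - μ₀) / (s/√n) = (79.91 - 82) / (19.33/√40) = -0.684
p-value = 0.4981

Since p-value > α = 0.1, we fail to reject H₀.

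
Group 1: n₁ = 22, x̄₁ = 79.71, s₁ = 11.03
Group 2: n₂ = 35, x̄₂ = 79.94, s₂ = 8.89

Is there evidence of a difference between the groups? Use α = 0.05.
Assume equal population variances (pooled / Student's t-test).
Student's two-sample t-test (equal variances):
H₀: μ₁ = μ₂
H₁: μ₁ ≠ μ₂
df = n₁ + n₂ - 2 = 55
Pooled variance s_p² = [(n₁-1)s₁² + (n₂-1)s₂²] / (n₁ + n₂ - 2) = [(21)(11.03²) + (34)(8.89²)] / 55 = 95.3086
SE = √(s_p²(1/n₁ + 1/n₂)) = √(95.3086 × (1/22 + 1/35)) = 2.6562
t = (x̄₁ - x̄₂) / SE = (79.71 - 79.94) / 2.6562 = -0.23 / 2.6562 = -0.087
p-value = 0.9313

Since p-value > α = 0.05, we fail to reject H₀.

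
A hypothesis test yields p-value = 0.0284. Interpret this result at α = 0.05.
Since p = 0.0284 < α = 0.05, reject H₀.
There is sufficient evidence to reject the null hypothesis; the result is statistically significant at the 0.05 level.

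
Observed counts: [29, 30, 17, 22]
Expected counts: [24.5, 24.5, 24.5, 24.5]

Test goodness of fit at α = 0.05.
Chi-square goodness of fit test:
H₀: observed counts match expected distribution
H₁: observed counts differ from expected distribution
df = k - 1 = 3
χ² = Σ(O - E)²/E
   = (29 - 24.5)²/24.5 + (30 - 24.5)²/24.5 + (17 - 24.5)²/24.5 + (22 - 24.5)²/24.5
   = 0.827 + 1.235 + 2.296 + 0.255
   = 4.61
p-value = 0.2025

Since p-value > α = 0.05, we fail to reject H₀.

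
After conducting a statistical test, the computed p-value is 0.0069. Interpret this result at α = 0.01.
Since p = 0.0069 < α = 0.01, reject H₀.
There is sufficient evidence to reject the null hypothesis; the result is statistically significant at the 0.01 level.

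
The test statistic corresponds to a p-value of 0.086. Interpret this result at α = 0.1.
Since p = 0.086 < α = 0.1, reject H₀.
There is sufficient evidence to reject the null hypothesis; the result is statistically significant at the 0.1 level.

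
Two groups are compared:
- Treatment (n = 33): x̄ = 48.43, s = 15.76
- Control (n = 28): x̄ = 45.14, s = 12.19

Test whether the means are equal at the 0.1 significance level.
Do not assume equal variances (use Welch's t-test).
Welch's two-sample t-test:
H₀: μ₁ = μ₂
H₁: μ₁ ≠ μ₂
s₁²/n₁ = 15.76²/33 = 7.5266,  s₂²/n₂ = 12.19²/28 = 5.3070
SE = √(s₁²/n₁ + s₂²/n₂) = √(7.5266 + 5.3070) = 3.5824
df (Welch-Satterthwaite) = (s₁²/n₁ + s₂²/n₂)² / [(s₁²/n₁)²/(n₁-1) + (s₂²/n₂)²/(n₂-1)] ≈ 58.54
t = (x̄₁ - x̄₂) / SE = (48.43 - 45.14) / 3.5824 = 3.29 / 3.5824 = 0.918
p-value = 0.3622

Since p-value > α = 0.1, we fail to reject H₀.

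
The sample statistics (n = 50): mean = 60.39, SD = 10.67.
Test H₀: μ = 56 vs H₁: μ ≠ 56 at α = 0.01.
One-sample t-test:
H₀: μ = 56
H₁: μ ≠ 56
df = n - 1 = 49
t = (x̄ - μ₀) / (s/√n) = (60.39 - 56) / (10.67/√50) = 2.909
p-value = 0.0054

Since p-value < α = 0.01, we reject H₀.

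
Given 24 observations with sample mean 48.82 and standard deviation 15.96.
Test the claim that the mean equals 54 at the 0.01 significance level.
One-sample t-test:
H₀: μ = 54
H₁: μ ≠ 54
df = n - 1 = 23
t = (x̄ - μ₀) / (s/√n) = (48.82 - 54) / (15.96/√24) = -1.590
p-value = 0.1255

Since p-value > α = 0.01, we fail to reject H₀.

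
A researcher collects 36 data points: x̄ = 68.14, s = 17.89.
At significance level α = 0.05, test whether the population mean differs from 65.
One-sample t-test:
H₀: μ = 65
H₁: μ ≠ 65
df = n - 1 = 35
t = (x̄ - μ₀) / (s/√n) = (68.14 - 65) / (17.89/√36) = 1.053
p-value = 0.2995

Since p-value > α = 0.05, we fail to reject H₀.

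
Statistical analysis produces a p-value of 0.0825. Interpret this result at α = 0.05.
Since p = 0.0825 > α = 0.05, fail to reject H₀.
There is insufficient evidence to reject the null hypothesis; the result is not statistically significant at the 0.05 level.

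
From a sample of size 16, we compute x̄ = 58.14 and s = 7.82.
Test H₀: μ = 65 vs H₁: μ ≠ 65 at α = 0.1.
One-sample t-test:
H₀: μ = 65
H₁: μ ≠ 65
df = n - 1 = 15
t = (x̄ - μ₀) / (s/√n) = (58.14 - 65) / (7.82/√16) = -3.509
p-value = 0.0032

Since p-value < α = 0.1, we reject H₀.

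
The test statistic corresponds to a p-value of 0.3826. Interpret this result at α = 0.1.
Since p = 0.3826 > α = 0.1, fail to reject H₀.
There is insufficient evidence to reject the null hypothesis; the result is not statistically significant at the 0.1 level.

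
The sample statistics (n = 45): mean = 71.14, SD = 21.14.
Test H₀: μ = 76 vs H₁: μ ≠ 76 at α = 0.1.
One-sample t-test:
H₀: μ = 76
H₁: μ ≠ 76
df = n - 1 = 44
t = (x̄ - μ₀) / (s/√n) = (71.14 - 76) / (21.14/√45) = -1.542
p-value = 0.1302

Since p-value > α = 0.1, we fail to reject H₀.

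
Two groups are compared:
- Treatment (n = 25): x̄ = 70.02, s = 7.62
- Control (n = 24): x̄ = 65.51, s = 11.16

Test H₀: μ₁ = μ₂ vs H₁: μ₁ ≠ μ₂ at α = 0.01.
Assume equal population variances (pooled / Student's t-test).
Student's two-sample t-test (equal variances):
H₀: μ₁ = μ₂
H₁: μ₁ ≠ μ₂
df = n₁ + n₂ - 2 = 47
Pooled variance s_p² = [(n₁-1)s₁² + (n₂-1)s₂²] / (n₁ + n₂ - 2) = [(24)(7.62²) + (23)(11.16²)] / 47 = 90.5978
SE = √(s_p²(1/n₁ + 1/n₂)) = √(90.5978 × (1/25 + 1/24)) = 2.7201
t = (x̄₁ - x̄₂) / SE = (70.02 - 65.51) / 2.7201 = 4.51 / 2.7201 = 1.658
p-value = 0.1040

Since p-value > α = 0.01, we fail to reject H₀.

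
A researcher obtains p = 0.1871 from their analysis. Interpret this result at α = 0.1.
Since p = 0.1871 > α = 0.1, fail to reject H₀.
There is insufficient evidence to reject the null hypothesis; the result is not statistically significant at the 0.1 level.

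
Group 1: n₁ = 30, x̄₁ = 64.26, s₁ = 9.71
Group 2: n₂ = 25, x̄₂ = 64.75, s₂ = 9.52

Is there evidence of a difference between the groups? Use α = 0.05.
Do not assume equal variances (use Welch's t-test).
Welch's two-sample t-test:
H₀: μ₁ = μ₂
H₁: μ₁ ≠ μ₂
s₁²/n₁ = 9.71²/30 = 3.1428,  s₂²/n₂ = 9.52²/25 = 3.6252
SE = √(s₁²/n₁ + s₂²/n₂) = √(3.1428 + 3.6252) = 2.6015
df (Welch-Satterthwaite) = (s₁²/n₁ + s₂²/n₂)² / [(s₁²/n₁)²/(n₁-1) + (s₂²/n₂)²/(n₂-1)] ≈ 51.57
t = (x̄₁ - x̄₂) / SE = (64.26 - 64.75) / 2.6015 = -0.49 / 2.6015 = -0.188
p-value = 0.8513

Since p-value > α = 0.05, we fail to reject H₀.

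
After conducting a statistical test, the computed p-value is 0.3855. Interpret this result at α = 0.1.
Since p = 0.3855 > α = 0.1, fail to reject H₀.
There is insufficient evidence to reject the null hypothesis; the result is not statistically significant at the 0.1 level.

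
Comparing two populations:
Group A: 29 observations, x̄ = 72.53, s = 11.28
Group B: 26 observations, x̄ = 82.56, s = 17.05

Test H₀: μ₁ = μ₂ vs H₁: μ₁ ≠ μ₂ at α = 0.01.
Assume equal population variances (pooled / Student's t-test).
Student's two-sample t-test (equal variances):
H₀: μ₁ = μ₂
H₁: μ₁ ≠ μ₂
df = n₁ + n₂ - 2 = 53
Pooled variance s_p² = [(n₁-1)s₁² + (n₂-1)s₂²] / (n₁ + n₂ - 2) = [(28)(11.28²) + (25)(17.05²)] / 53 = 204.3441
SE = √(s_p²(1/n₁ + 1/n₂)) = √(204.3441 × (1/29 + 1/26)) = 3.8608
t = (x̄₁ - x̄₂) / SE = (72.53 - 82.56) / 3.8608 = -10.03 / 3.8608 = -2.598
p-value = 0.0121

Since p-value > α = 0.01, we fail to reject H₀.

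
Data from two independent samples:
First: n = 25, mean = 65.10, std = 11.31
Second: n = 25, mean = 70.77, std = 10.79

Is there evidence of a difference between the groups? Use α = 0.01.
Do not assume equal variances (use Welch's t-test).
Welch's two-sample t-test:
H₀: μ₁ = μ₂
H₁: μ₁ ≠ μ₂
s₁²/n₁ = 11.31²/25 = 5.1166,  s₂²/n₂ = 10.79²/25 = 4.6570
SE = √(s₁²/n₁ + s₂²/n₂) = √(5.1166 + 4.6570) = 3.1263
df (Welch-Satterthwaite) = (s₁²/n₁ + s₂²/n₂)² / [(s₁²/n₁)²/(n₁-1) + (s₂²/n₂)²/(n₂-1)] ≈ 47.89
t = (x̄₁ - x̄₂) / SE = (65.10 - 70.77) / 3.1263 = -5.67 / 3.1263 = -1.814
p-value = 0.0760

Since p-value > α = 0.01, we fail to reject H₀.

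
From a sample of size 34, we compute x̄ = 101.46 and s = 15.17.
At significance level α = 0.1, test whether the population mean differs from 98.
One-sample t-test:
H₀: μ = 98
H₁: μ ≠ 98
df = n - 1 = 33
t = (x̄ - μ₀) / (s/√n) = (101.46 - 98) / (15.17/√34) = 1.330
p-value = 0.1927

Since p-value > α = 0.1, we fail to reject H₀.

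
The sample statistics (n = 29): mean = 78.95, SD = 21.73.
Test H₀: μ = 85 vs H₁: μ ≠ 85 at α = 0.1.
One-sample t-test:
H₀: μ = 85
H₁: μ ≠ 85
df = n - 1 = 28
t = (x̄ - μ₀) / (s/√n) = (78.95 - 85) / (21.73/√29) = -1.499
p-value = 0.1450

Since p-value > α = 0.1, we fail to reject H₀.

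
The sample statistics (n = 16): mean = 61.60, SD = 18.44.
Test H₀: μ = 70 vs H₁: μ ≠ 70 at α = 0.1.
One-sample t-test:
H₀: μ = 70
H₁: μ ≠ 70
df = n - 1 = 15
t = (x̄ - μ₀) / (s/√n) = (61.60 - 70) / (18.44/√16) = -1.822
p-value = 0.0884

Since p-value < α = 0.1, we reject H₀.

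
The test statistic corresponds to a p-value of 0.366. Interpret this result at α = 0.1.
Since p = 0.366 > α = 0.1, fail to reject H₀.
There is insufficient evidence to reject the null hypothesis; the result is not statistically significant at the 0.1 level.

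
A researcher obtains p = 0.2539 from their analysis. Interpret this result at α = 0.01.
Since p = 0.2539 > α = 0.01, fail to reject H₀.
There is insufficient evidence to reject the null hypothesis; the result is not statistically significant at the 0.01 level.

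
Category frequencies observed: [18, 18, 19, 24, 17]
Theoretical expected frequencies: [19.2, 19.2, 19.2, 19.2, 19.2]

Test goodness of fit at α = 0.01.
Chi-square goodness of fit test:
H₀: observed counts match expected distribution
H₁: observed counts differ from expected distribution
df = k - 1 = 4
χ² = Σ(O - E)²/E
   = (18 - 19.2)²/19.2 + (18 - 19.2)²/19.2 + (19 - 19.2)²/19.2 + (24 - 19.2)²/19.2 + (17 - 19.2)²/19.2
   = 0.075 + 0.075 + 0.002 + 1.200 + 0.252
   = 1.60
p-value = 0.8080

Since p-value > α = 0.01, we fail to reject H₀.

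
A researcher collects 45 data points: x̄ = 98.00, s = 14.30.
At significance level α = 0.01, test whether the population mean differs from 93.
One-sample t-test:
H₀: μ = 93
H₁: μ ≠ 93
df = n - 1 = 44
t = (x̄ - μ₀) / (s/√n) = (98.00 - 93) / (14.30/√45) = 2.346
p-value = 0.0236

Since p-value > α = 0.01, we fail to reject H₀.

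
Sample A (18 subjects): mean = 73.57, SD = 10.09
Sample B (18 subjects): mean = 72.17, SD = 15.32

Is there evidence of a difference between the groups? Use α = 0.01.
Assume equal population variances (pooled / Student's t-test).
Student's two-sample t-test (equal variances):
H₀: μ₁ = μ₂
H₁: μ₁ ≠ μ₂
df = n₁ + n₂ - 2 = 34
Pooled variance s_p² = [(n₁-1)s₁² + (n₂-1)s₂²] / (n₁ + n₂ - 2) = [(17)(10.09²) + (17)(15.32²)] / 34 = 168.2552
SE = √(s_p²(1/n₁ + 1/n₂)) = √(168.2552 × (1/18 + 1/18)) = 4.3238
t = (x̄₁ - x̄₂) / SE = (73.57 - 72.17) / 4.3238 = 1.40 / 4.3238 = 0.324
p-value = 0.7481

Since p-value > α = 0.01, we fail to reject H₀.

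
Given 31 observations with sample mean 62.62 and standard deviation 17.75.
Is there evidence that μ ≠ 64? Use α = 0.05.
One-sample t-test:
H₀: μ = 64
H₁: μ ≠ 64
df = n - 1 = 30
t = (x̄ - μ₀) / (s/√n) = (62.62 - 64) / (17.75/√31) = -0.433
p-value = 0.6682

Since p-value > α = 0.05, we fail to reject H₀.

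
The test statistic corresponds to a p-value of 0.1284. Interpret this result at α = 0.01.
Since p = 0.1284 > α = 0.01, fail to reject H₀.
There is insufficient evidence to reject the null hypothesis; the result is not statistically significant at the 0.01 level.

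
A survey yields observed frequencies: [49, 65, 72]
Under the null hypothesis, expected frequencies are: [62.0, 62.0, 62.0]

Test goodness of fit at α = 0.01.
Chi-square goodness of fit test:
H₀: observed counts match expected distribution
H₁: observed counts differ from expected distribution
df = k - 1 = 2
χ² = Σ(O - E)²/E
   = (49 - 62.0)²/62.0 + (65 - 62.0)²/62.0 + (72 - 62.0)²/62.0
   = 2.726 + 0.145 + 1.613
   = 4.48
p-value = 0.1063

Since p-value > α = 0.01, we fail to reject H₀.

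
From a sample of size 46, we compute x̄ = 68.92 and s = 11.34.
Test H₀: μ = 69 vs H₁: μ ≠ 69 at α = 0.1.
One-sample t-test:
H₀: μ = 69
H₁: μ ≠ 69
df = n - 1 = 45
t = (x̄ - μ₀) / (s/√n) = (68.92 - 69) / (11.34/√46) = -0.048
p-value = 0.9620

Since p-value > α = 0.1, we fail to reject H₀.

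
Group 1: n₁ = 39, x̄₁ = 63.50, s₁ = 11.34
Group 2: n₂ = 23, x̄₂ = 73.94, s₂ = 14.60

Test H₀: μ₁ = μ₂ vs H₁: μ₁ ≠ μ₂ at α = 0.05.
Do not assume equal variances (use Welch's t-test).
Welch's two-sample t-test:
H₀: μ₁ = μ₂
H₁: μ₁ ≠ μ₂
s₁²/n₁ = 11.34²/39 = 3.2973,  s₂²/n₂ = 14.60²/23 = 9.2678
SE = √(s₁²/n₁ + s₂²/n₂) = √(3.2973 + 9.2678) = 3.5447
df (Welch-Satterthwaite) = (s₁²/n₁ + s₂²/n₂)² / [(s₁²/n₁)²/(n₁-1) + (s₂²/n₂)²/(n₂-1)] ≈ 37.68
t = (x̄₁ - x̄₂) / SE = (63.50 - 73.94) / 3.5447 = -10.44 / 3.5447 = -2.945
p-value = 0.0055

Since p-value < α = 0.05, we reject H₀.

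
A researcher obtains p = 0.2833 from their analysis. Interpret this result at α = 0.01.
Since p = 0.2833 > α = 0.01, fail to reject H₀.
There is insufficient evidence to reject the null hypothesis; the result is not statistically significant at the 0.01 level.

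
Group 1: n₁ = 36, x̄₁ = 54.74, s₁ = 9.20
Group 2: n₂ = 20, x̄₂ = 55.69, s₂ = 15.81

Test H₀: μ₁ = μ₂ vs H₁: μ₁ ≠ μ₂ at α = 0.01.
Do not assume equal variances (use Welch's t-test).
Welch's two-sample t-test:
H₀: μ₁ = μ₂
H₁: μ₁ ≠ μ₂
s₁²/n₁ = 9.20²/36 = 2.3511,  s₂²/n₂ = 15.81²/20 = 12.4978
SE = √(s₁²/n₁ + s₂²/n₂) = √(2.3511 + 12.4978) = 3.8534
df (Welch-Satterthwaite) = (s₁²/n₁ + s₂²/n₂)² / [(s₁²/n₁)²/(n₁-1) + (s₂²/n₂)²/(n₂-1)] ≈ 26.32
t = (x̄₁ - x̄₂) / SE = (54.74 - 55.69) / 3.8534 = -0.95 / 3.8534 = -0.247
p-value = 0.8072

Since p-value > α = 0.01, we fail to reject H₀.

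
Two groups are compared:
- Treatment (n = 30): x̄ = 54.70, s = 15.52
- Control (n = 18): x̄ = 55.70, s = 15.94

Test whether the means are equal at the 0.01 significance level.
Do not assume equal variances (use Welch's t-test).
Welch's two-sample t-test:
H₀: μ₁ = μ₂
H₁: μ₁ ≠ μ₂
s₁²/n₁ = 15.52²/30 = 8.0290,  s₂²/n₂ = 15.94²/18 = 14.1158
SE = √(s₁²/n₁ + s₂²/n₂) = √(8.0290 + 14.1158) = 4.7058
df (Welch-Satterthwaite) = (s₁²/n₁ + s₂²/n₂)² / [(s₁²/n₁)²/(n₁-1) + (s₂²/n₂)²/(n₂-1)] ≈ 35.17
t = (x̄₁ - x̄₂) / SE = (54.70 - 55.70) / 4.7058 = -1.00 / 4.7058 = -0.213
p-value = 0.8329

Since p-value > α = 0.01, we fail to reject H₀.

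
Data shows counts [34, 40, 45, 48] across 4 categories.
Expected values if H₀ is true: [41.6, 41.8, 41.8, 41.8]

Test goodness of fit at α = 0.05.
Chi-square goodness of fit test:
H₀: observed counts match expected distribution
H₁: observed counts differ from expected distribution
df = k - 1 = 3
χ² = Σ(O - E)²/E
   = (34 - 41.6)²/41.6 + (40 - 41.8)²/41.8 + (45 - 41.8)²/41.8 + (48 - 41.8)²/41.8
   = 1.388 + 0.078 + 0.245 + 0.920
   = 2.63
p-value = 0.4522

Since p-value > α = 0.05, we fail to reject H₀.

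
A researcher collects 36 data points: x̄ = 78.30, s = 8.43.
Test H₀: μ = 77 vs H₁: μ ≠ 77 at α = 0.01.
One-sample t-test:
H₀: μ = 77
H₁: μ ≠ 77
df = n - 1 = 35
t = (x̄ - μ₀) / (s/√n) = (78.30 - 77) / (8.43/√36) = 0.925
p-value = 0.3612

Since p-value > α = 0.01, we fail to reject H₀.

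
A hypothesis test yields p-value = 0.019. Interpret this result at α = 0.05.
Since p = 0.019 < α = 0.05, reject H₀.
There is sufficient evidence to reject the null hypothesis; the result is statistically significant at the 0.05 level.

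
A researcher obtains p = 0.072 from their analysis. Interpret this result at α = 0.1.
Since p = 0.072 < α = 0.1, reject H₀.
There is sufficient evidence to reject the null hypothesis; the result is statistically significant at the 0.1 level.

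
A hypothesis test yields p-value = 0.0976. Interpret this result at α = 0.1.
Since p = 0.0976 < α = 0.1, reject H₀.
There is sufficient evidence to reject the null hypothesis; the result is statistically significant at the 0.1 level.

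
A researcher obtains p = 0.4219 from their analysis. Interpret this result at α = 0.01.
Since p = 0.4219 > α = 0.01, fail to reject H₀.
There is insufficient evidence to reject the null hypothesis; the result is not statistically significant at the 0.01 level.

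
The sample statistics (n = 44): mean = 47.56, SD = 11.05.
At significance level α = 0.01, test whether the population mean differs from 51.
One-sample t-test:
H₀: μ = 51
H₁: μ ≠ 51
df = n - 1 = 43
t = (x̄ - μ₀) / (s/√n) = (47.56 - 51) / (11.05/√44) = -2.065
p-value = 0.0450

Since p-value > α = 0.01, we fail to reject H₀.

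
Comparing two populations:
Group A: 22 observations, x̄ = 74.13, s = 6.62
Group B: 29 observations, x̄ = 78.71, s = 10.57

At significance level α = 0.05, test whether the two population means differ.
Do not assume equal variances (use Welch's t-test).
Welch's two-sample t-test:
H₀: μ₁ = μ₂
H₁: μ₁ ≠ μ₂
s₁²/n₁ = 6.62²/22 = 1.9920,  s₂²/n₂ = 10.57²/29 = 3.8526
SE = √(s₁²/n₁ + s₂²/n₂) = √(1.9920 + 3.8526) = 2.4176
df (Welch-Satterthwaite) = (s₁²/n₁ + s₂²/n₂)² / [(s₁²/n₁)²/(n₁-1) + (s₂²/n₂)²/(n₂-1)] ≈ 47.51
t = (x̄₁ - x̄₂) / SE = (74.13 - 78.71) / 2.4176 = -4.58 / 2.4176 = -1.894
p-value = 0.0643

Since p-value > α = 0.05, we fail to reject H₀.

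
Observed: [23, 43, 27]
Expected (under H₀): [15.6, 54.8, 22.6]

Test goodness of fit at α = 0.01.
Chi-square goodness of fit test:
H₀: observed counts match expected distribution
H₁: observed counts differ from expected distribution
df = k - 1 = 2
χ² = Σ(O - E)²/E
   = (23 - 15.6)²/15.6 + (43 - 54.8)²/54.8 + (27 - 22.6)²/22.6
   = 3.510 + 2.541 + 0.857
   = 6.91
p-value = 0.0316

Since p-value > α = 0.01, we fail to reject H₀.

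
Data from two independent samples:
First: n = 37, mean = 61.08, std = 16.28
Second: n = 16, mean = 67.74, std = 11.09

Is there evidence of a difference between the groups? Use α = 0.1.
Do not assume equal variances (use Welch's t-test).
Welch's two-sample t-test:
H₀: μ₁ = μ₂
H₁: μ₁ ≠ μ₂
s₁²/n₁ = 16.28²/37 = 7.1632,  s₂²/n₂ = 11.09²/16 = 7.6868
SE = √(s₁²/n₁ + s₂²/n₂) = √(7.1632 + 7.6868) = 3.8536
df (Welch-Satterthwaite) = (s₁²/n₁ + s₂²/n₂)² / [(s₁²/n₁)²/(n₁-1) + (s₂²/n₂)²/(n₂-1)] ≈ 41.11
t = (x̄₁ - x̄₂) / SE = (61.08 - 67.74) / 3.8536 = -6.66 / 3.8536 = -1.728
p-value = 0.0914

Since p-value < α = 0.1, we reject H₀.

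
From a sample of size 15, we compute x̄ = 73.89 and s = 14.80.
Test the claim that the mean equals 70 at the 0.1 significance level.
One-sample t-test:
H₀: μ = 70
H₁: μ ≠ 70
df = n - 1 = 14
t = (x̄ - μ₀) / (s/√n) = (73.89 - 70) / (14.80/√15) = 1.018
p-value = 0.3260

Since p-value > α = 0.1, we fail to reject H₀.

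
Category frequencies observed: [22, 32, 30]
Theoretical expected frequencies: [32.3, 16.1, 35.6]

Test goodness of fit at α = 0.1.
Chi-square goodness of fit test:
H₀: observed counts match expected distribution
H₁: observed counts differ from expected distribution
df = k - 1 = 2
χ² = Σ(O - E)²/E
   = (22 - 32.3)²/32.3 + (32 - 16.1)²/16.1 + (30 - 35.6)²/35.6
   = 3.285 + 15.702 + 0.881
   = 19.87
p-value < 0.0001

Since p-value < α = 0.1, we reject H₀.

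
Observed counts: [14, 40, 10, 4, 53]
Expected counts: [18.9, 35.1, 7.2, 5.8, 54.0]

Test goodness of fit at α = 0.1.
Chi-square goodness of fit test:
H₀: observed counts match expected distribution
H₁: observed counts differ from expected distribution
df = k - 1 = 4
χ² = Σ(O - E)²/E
   = (14 - 18.9)²/18.9 + (40 - 35.1)²/35.1 + (10 - 7.2)²/7.2 + (4 - 5.8)²/5.8 + (53 - 54.0)²/54.0
   = 1.270 + 0.684 + 1.089 + 0.559 + 0.019
   = 3.62
p-value = 0.4598

Since p-value > α = 0.1, we fail to reject H₀.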